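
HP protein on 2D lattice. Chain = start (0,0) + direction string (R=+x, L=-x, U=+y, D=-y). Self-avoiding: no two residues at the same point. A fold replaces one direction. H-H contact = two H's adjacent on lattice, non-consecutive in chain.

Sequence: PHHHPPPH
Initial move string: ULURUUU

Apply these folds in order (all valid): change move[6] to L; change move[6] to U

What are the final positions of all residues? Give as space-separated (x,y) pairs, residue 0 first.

Initial moves: ULURUUU
Fold: move[6]->L => ULURUUL (positions: [(0, 0), (0, 1), (-1, 1), (-1, 2), (0, 2), (0, 3), (0, 4), (-1, 4)])
Fold: move[6]->U => ULURUUU (positions: [(0, 0), (0, 1), (-1, 1), (-1, 2), (0, 2), (0, 3), (0, 4), (0, 5)])

Answer: (0,0) (0,1) (-1,1) (-1,2) (0,2) (0,3) (0,4) (0,5)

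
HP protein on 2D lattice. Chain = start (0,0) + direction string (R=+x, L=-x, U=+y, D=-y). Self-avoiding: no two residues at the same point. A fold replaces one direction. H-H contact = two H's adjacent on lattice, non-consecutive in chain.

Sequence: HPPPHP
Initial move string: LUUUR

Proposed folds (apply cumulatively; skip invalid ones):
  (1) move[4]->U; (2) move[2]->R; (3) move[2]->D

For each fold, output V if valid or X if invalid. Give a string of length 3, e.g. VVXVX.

Initial: LUUUR -> [(0, 0), (-1, 0), (-1, 1), (-1, 2), (-1, 3), (0, 3)]
Fold 1: move[4]->U => LUUUU VALID
Fold 2: move[2]->R => LURUU VALID
Fold 3: move[2]->D => LUDUU INVALID (collision), skipped

Answer: VVX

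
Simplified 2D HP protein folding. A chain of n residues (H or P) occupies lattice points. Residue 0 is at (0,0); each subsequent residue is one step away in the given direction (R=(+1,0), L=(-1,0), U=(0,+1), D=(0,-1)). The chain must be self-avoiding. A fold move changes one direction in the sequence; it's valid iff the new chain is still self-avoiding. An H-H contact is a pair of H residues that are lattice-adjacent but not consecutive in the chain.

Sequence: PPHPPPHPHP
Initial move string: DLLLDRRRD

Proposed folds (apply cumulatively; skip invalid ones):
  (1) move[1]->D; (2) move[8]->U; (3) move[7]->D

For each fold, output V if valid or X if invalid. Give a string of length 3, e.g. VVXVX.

Answer: VVX

Derivation:
Initial: DLLLDRRRD -> [(0, 0), (0, -1), (-1, -1), (-2, -1), (-3, -1), (-3, -2), (-2, -2), (-1, -2), (0, -2), (0, -3)]
Fold 1: move[1]->D => DDLLDRRRD VALID
Fold 2: move[8]->U => DDLLDRRRU VALID
Fold 3: move[7]->D => DDLLDRRDU INVALID (collision), skipped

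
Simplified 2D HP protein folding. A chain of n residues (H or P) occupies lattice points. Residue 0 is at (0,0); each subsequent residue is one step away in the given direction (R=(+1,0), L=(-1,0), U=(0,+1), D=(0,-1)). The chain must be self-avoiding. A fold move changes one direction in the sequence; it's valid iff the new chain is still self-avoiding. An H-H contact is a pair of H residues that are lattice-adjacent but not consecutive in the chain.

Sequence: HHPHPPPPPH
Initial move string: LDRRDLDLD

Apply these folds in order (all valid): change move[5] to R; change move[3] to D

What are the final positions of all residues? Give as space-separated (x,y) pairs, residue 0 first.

Answer: (0,0) (-1,0) (-1,-1) (0,-1) (0,-2) (0,-3) (1,-3) (1,-4) (0,-4) (0,-5)

Derivation:
Initial moves: LDRRDLDLD
Fold: move[5]->R => LDRRDRDLD (positions: [(0, 0), (-1, 0), (-1, -1), (0, -1), (1, -1), (1, -2), (2, -2), (2, -3), (1, -3), (1, -4)])
Fold: move[3]->D => LDRDDRDLD (positions: [(0, 0), (-1, 0), (-1, -1), (0, -1), (0, -2), (0, -3), (1, -3), (1, -4), (0, -4), (0, -5)])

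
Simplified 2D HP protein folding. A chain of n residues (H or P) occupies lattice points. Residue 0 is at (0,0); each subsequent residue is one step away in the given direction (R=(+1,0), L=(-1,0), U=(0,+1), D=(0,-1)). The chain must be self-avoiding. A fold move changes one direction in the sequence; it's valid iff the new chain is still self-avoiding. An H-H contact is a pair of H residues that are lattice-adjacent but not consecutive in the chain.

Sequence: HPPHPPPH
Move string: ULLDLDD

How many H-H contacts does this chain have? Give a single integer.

Answer: 0

Derivation:
Positions: [(0, 0), (0, 1), (-1, 1), (-2, 1), (-2, 0), (-3, 0), (-3, -1), (-3, -2)]
No H-H contacts found.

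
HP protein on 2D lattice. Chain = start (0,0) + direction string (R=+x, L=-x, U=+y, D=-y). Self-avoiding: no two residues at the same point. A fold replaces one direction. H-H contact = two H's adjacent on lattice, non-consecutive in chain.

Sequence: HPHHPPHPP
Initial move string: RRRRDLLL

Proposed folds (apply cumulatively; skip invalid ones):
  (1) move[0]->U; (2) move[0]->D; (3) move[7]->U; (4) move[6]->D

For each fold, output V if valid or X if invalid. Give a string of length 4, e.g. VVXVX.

Answer: XVXV

Derivation:
Initial: RRRRDLLL -> [(0, 0), (1, 0), (2, 0), (3, 0), (4, 0), (4, -1), (3, -1), (2, -1), (1, -1)]
Fold 1: move[0]->U => URRRDLLL INVALID (collision), skipped
Fold 2: move[0]->D => DRRRDLLL VALID
Fold 3: move[7]->U => DRRRDLLU INVALID (collision), skipped
Fold 4: move[6]->D => DRRRDLDL VALID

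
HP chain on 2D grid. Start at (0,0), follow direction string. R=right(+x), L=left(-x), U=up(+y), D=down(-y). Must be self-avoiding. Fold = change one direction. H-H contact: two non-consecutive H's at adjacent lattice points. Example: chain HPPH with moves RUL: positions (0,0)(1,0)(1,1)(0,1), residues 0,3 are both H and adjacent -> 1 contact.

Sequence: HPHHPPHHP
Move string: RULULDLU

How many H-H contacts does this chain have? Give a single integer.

Positions: [(0, 0), (1, 0), (1, 1), (0, 1), (0, 2), (-1, 2), (-1, 1), (-2, 1), (-2, 2)]
H-H contact: residue 0 @(0,0) - residue 3 @(0, 1)
H-H contact: residue 3 @(0,1) - residue 6 @(-1, 1)

Answer: 2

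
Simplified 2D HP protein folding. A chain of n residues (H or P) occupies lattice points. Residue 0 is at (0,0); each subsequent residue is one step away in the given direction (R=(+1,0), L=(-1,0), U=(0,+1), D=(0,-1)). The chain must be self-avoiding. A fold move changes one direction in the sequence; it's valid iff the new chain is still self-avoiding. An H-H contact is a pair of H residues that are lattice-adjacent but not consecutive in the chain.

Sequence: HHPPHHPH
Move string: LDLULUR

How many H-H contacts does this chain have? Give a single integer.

Positions: [(0, 0), (-1, 0), (-1, -1), (-2, -1), (-2, 0), (-3, 0), (-3, 1), (-2, 1)]
H-H contact: residue 1 @(-1,0) - residue 4 @(-2, 0)
H-H contact: residue 4 @(-2,0) - residue 7 @(-2, 1)

Answer: 2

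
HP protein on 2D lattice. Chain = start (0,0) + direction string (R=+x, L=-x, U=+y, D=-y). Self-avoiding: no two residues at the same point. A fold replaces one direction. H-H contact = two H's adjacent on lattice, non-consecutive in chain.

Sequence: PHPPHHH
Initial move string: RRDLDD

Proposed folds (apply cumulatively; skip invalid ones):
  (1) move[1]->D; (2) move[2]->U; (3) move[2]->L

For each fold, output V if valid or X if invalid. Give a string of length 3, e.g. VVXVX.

Answer: VXV

Derivation:
Initial: RRDLDD -> [(0, 0), (1, 0), (2, 0), (2, -1), (1, -1), (1, -2), (1, -3)]
Fold 1: move[1]->D => RDDLDD VALID
Fold 2: move[2]->U => RDULDD INVALID (collision), skipped
Fold 3: move[2]->L => RDLLDD VALID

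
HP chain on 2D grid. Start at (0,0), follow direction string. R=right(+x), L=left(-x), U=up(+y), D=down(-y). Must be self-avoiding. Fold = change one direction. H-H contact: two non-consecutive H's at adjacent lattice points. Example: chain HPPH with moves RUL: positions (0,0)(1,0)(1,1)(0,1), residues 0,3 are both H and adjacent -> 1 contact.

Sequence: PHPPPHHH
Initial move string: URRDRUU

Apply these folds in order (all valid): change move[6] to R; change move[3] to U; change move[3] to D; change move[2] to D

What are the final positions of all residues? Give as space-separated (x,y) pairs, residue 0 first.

Initial moves: URRDRUU
Fold: move[6]->R => URRDRUR (positions: [(0, 0), (0, 1), (1, 1), (2, 1), (2, 0), (3, 0), (3, 1), (4, 1)])
Fold: move[3]->U => URRURUR (positions: [(0, 0), (0, 1), (1, 1), (2, 1), (2, 2), (3, 2), (3, 3), (4, 3)])
Fold: move[3]->D => URRDRUR (positions: [(0, 0), (0, 1), (1, 1), (2, 1), (2, 0), (3, 0), (3, 1), (4, 1)])
Fold: move[2]->D => URDDRUR (positions: [(0, 0), (0, 1), (1, 1), (1, 0), (1, -1), (2, -1), (2, 0), (3, 0)])

Answer: (0,0) (0,1) (1,1) (1,0) (1,-1) (2,-1) (2,0) (3,0)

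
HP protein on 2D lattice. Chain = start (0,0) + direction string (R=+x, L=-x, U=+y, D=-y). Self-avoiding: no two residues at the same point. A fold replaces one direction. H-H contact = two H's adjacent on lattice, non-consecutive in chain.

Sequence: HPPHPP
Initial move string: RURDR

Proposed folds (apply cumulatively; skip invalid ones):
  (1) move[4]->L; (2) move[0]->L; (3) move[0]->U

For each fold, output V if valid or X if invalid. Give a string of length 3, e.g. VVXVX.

Answer: XXV

Derivation:
Initial: RURDR -> [(0, 0), (1, 0), (1, 1), (2, 1), (2, 0), (3, 0)]
Fold 1: move[4]->L => RURDL INVALID (collision), skipped
Fold 2: move[0]->L => LURDR INVALID (collision), skipped
Fold 3: move[0]->U => UURDR VALID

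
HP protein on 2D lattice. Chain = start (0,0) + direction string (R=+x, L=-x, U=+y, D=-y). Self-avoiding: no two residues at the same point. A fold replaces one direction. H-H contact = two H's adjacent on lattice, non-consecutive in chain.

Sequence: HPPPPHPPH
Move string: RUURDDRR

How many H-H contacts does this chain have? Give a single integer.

Positions: [(0, 0), (1, 0), (1, 1), (1, 2), (2, 2), (2, 1), (2, 0), (3, 0), (4, 0)]
No H-H contacts found.

Answer: 0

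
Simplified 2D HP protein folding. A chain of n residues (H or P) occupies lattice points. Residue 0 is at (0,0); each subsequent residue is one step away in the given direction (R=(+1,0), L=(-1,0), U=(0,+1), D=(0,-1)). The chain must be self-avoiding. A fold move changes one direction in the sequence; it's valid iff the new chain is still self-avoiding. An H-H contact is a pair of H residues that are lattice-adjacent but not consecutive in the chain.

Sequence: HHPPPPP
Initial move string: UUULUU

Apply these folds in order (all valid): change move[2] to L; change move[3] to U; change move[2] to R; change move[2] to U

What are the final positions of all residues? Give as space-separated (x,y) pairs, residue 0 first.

Initial moves: UUULUU
Fold: move[2]->L => UULLUU (positions: [(0, 0), (0, 1), (0, 2), (-1, 2), (-2, 2), (-2, 3), (-2, 4)])
Fold: move[3]->U => UULUUU (positions: [(0, 0), (0, 1), (0, 2), (-1, 2), (-1, 3), (-1, 4), (-1, 5)])
Fold: move[2]->R => UURUUU (positions: [(0, 0), (0, 1), (0, 2), (1, 2), (1, 3), (1, 4), (1, 5)])
Fold: move[2]->U => UUUUUU (positions: [(0, 0), (0, 1), (0, 2), (0, 3), (0, 4), (0, 5), (0, 6)])

Answer: (0,0) (0,1) (0,2) (0,3) (0,4) (0,5) (0,6)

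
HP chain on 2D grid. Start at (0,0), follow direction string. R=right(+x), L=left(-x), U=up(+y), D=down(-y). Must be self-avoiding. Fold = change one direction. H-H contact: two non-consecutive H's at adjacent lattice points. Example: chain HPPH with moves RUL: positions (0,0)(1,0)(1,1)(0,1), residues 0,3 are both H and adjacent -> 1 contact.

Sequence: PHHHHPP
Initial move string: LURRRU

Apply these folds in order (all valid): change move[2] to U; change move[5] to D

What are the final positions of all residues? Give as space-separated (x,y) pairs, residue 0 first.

Answer: (0,0) (-1,0) (-1,1) (-1,2) (0,2) (1,2) (1,1)

Derivation:
Initial moves: LURRRU
Fold: move[2]->U => LUURRU (positions: [(0, 0), (-1, 0), (-1, 1), (-1, 2), (0, 2), (1, 2), (1, 3)])
Fold: move[5]->D => LUURRD (positions: [(0, 0), (-1, 0), (-1, 1), (-1, 2), (0, 2), (1, 2), (1, 1)])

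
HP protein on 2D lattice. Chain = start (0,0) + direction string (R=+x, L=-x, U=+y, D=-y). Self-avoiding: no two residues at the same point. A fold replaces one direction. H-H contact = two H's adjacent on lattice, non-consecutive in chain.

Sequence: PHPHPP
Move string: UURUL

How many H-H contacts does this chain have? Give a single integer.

Answer: 0

Derivation:
Positions: [(0, 0), (0, 1), (0, 2), (1, 2), (1, 3), (0, 3)]
No H-H contacts found.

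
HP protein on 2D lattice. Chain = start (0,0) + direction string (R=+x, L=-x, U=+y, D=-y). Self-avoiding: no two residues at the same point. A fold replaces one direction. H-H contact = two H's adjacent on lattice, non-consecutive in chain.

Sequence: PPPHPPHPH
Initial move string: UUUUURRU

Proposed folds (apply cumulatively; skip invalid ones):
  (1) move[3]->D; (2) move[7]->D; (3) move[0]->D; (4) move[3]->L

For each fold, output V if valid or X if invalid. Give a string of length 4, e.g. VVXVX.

Initial: UUUUURRU -> [(0, 0), (0, 1), (0, 2), (0, 3), (0, 4), (0, 5), (1, 5), (2, 5), (2, 6)]
Fold 1: move[3]->D => UUUDURRU INVALID (collision), skipped
Fold 2: move[7]->D => UUUUURRD VALID
Fold 3: move[0]->D => DUUUURRD INVALID (collision), skipped
Fold 4: move[3]->L => UUULURRD VALID

Answer: XVXV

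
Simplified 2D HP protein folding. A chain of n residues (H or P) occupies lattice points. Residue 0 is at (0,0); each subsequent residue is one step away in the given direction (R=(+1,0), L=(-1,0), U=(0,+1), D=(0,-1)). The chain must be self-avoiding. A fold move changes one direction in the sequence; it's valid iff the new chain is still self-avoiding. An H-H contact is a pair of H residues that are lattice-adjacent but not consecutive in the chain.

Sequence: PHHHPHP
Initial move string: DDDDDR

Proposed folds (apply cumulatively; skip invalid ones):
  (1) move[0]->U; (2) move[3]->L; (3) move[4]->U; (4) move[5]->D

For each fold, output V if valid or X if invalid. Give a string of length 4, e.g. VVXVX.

Answer: XVXV

Derivation:
Initial: DDDDDR -> [(0, 0), (0, -1), (0, -2), (0, -3), (0, -4), (0, -5), (1, -5)]
Fold 1: move[0]->U => UDDDDR INVALID (collision), skipped
Fold 2: move[3]->L => DDDLDR VALID
Fold 3: move[4]->U => DDDLUR INVALID (collision), skipped
Fold 4: move[5]->D => DDDLDD VALID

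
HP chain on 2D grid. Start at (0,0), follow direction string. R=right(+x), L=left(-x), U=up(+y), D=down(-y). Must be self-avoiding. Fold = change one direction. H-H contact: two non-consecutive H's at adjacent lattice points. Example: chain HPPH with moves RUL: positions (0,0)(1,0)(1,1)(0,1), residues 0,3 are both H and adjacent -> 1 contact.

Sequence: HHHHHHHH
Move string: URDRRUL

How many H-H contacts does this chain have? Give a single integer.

Positions: [(0, 0), (0, 1), (1, 1), (1, 0), (2, 0), (3, 0), (3, 1), (2, 1)]
H-H contact: residue 0 @(0,0) - residue 3 @(1, 0)
H-H contact: residue 2 @(1,1) - residue 7 @(2, 1)
H-H contact: residue 4 @(2,0) - residue 7 @(2, 1)

Answer: 3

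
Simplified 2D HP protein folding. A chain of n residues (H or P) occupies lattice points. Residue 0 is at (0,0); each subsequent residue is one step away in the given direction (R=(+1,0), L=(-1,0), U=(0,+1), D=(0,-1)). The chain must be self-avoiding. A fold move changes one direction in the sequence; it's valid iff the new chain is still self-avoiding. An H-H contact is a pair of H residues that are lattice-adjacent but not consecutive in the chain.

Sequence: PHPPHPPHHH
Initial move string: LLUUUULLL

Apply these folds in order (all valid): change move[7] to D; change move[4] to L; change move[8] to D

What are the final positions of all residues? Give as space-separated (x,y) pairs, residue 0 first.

Initial moves: LLUUUULLL
Fold: move[7]->D => LLUUUULDL (positions: [(0, 0), (-1, 0), (-2, 0), (-2, 1), (-2, 2), (-2, 3), (-2, 4), (-3, 4), (-3, 3), (-4, 3)])
Fold: move[4]->L => LLUULULDL (positions: [(0, 0), (-1, 0), (-2, 0), (-2, 1), (-2, 2), (-3, 2), (-3, 3), (-4, 3), (-4, 2), (-5, 2)])
Fold: move[8]->D => LLUULULDD (positions: [(0, 0), (-1, 0), (-2, 0), (-2, 1), (-2, 2), (-3, 2), (-3, 3), (-4, 3), (-4, 2), (-4, 1)])

Answer: (0,0) (-1,0) (-2,0) (-2,1) (-2,2) (-3,2) (-3,3) (-4,3) (-4,2) (-4,1)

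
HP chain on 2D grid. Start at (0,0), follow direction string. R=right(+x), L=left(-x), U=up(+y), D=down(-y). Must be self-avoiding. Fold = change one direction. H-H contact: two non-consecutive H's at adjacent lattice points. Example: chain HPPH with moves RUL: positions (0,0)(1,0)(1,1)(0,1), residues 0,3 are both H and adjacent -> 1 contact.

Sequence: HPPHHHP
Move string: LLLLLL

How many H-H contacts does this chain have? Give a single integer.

Positions: [(0, 0), (-1, 0), (-2, 0), (-3, 0), (-4, 0), (-5, 0), (-6, 0)]
No H-H contacts found.

Answer: 0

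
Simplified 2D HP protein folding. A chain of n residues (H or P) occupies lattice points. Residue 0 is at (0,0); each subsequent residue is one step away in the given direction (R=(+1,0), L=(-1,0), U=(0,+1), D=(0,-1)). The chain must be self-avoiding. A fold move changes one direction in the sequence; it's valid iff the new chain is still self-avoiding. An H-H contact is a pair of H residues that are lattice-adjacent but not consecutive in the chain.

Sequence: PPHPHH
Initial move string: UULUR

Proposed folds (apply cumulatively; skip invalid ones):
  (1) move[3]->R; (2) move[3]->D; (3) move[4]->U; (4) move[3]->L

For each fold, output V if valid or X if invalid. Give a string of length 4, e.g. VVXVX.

Answer: XXVV

Derivation:
Initial: UULUR -> [(0, 0), (0, 1), (0, 2), (-1, 2), (-1, 3), (0, 3)]
Fold 1: move[3]->R => UULRR INVALID (collision), skipped
Fold 2: move[3]->D => UULDR INVALID (collision), skipped
Fold 3: move[4]->U => UULUU VALID
Fold 4: move[3]->L => UULLU VALID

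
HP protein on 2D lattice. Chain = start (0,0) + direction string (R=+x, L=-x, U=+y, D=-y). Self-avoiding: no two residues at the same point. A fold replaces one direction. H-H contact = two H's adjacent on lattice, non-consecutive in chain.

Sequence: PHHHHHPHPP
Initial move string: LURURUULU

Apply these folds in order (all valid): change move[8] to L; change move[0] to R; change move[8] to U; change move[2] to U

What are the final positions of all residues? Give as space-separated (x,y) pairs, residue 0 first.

Initial moves: LURURUULU
Fold: move[8]->L => LURURUULL (positions: [(0, 0), (-1, 0), (-1, 1), (0, 1), (0, 2), (1, 2), (1, 3), (1, 4), (0, 4), (-1, 4)])
Fold: move[0]->R => RURURUULL (positions: [(0, 0), (1, 0), (1, 1), (2, 1), (2, 2), (3, 2), (3, 3), (3, 4), (2, 4), (1, 4)])
Fold: move[8]->U => RURURUULU (positions: [(0, 0), (1, 0), (1, 1), (2, 1), (2, 2), (3, 2), (3, 3), (3, 4), (2, 4), (2, 5)])
Fold: move[2]->U => RUUURUULU (positions: [(0, 0), (1, 0), (1, 1), (1, 2), (1, 3), (2, 3), (2, 4), (2, 5), (1, 5), (1, 6)])

Answer: (0,0) (1,0) (1,1) (1,2) (1,3) (2,3) (2,4) (2,5) (1,5) (1,6)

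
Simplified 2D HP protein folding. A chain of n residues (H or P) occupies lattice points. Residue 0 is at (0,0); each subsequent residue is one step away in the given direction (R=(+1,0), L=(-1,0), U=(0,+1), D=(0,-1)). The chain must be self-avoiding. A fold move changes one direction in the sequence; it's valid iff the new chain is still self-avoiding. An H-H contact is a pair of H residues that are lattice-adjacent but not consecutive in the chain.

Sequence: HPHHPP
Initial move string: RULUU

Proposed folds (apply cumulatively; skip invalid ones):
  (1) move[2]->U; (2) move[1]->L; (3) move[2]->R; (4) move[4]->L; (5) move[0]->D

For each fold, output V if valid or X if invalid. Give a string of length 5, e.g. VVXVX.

Answer: VXVVX

Derivation:
Initial: RULUU -> [(0, 0), (1, 0), (1, 1), (0, 1), (0, 2), (0, 3)]
Fold 1: move[2]->U => RUUUU VALID
Fold 2: move[1]->L => RLUUU INVALID (collision), skipped
Fold 3: move[2]->R => RURUU VALID
Fold 4: move[4]->L => RURUL VALID
Fold 5: move[0]->D => DURUL INVALID (collision), skipped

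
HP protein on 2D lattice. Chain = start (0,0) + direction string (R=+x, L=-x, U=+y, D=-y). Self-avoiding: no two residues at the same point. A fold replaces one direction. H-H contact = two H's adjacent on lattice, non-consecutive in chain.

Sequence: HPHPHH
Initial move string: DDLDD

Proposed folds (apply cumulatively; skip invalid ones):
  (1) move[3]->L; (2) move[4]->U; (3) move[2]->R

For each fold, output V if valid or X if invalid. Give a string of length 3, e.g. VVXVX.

Initial: DDLDD -> [(0, 0), (0, -1), (0, -2), (-1, -2), (-1, -3), (-1, -4)]
Fold 1: move[3]->L => DDLLD VALID
Fold 2: move[4]->U => DDLLU VALID
Fold 3: move[2]->R => DDRLU INVALID (collision), skipped

Answer: VVX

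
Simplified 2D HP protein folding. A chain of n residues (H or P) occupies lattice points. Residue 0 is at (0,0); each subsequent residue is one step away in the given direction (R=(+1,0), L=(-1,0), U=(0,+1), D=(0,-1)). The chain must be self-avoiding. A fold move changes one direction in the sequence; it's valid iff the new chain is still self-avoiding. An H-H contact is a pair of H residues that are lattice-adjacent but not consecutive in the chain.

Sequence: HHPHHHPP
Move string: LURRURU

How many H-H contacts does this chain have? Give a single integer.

Positions: [(0, 0), (-1, 0), (-1, 1), (0, 1), (1, 1), (1, 2), (2, 2), (2, 3)]
H-H contact: residue 0 @(0,0) - residue 3 @(0, 1)

Answer: 1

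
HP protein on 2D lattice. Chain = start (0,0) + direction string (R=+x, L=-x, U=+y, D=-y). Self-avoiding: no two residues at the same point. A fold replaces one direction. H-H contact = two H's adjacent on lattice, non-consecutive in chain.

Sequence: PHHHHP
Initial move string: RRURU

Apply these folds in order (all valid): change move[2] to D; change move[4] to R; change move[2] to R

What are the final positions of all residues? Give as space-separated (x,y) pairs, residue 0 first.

Answer: (0,0) (1,0) (2,0) (3,0) (4,0) (5,0)

Derivation:
Initial moves: RRURU
Fold: move[2]->D => RRDRU (positions: [(0, 0), (1, 0), (2, 0), (2, -1), (3, -1), (3, 0)])
Fold: move[4]->R => RRDRR (positions: [(0, 0), (1, 0), (2, 0), (2, -1), (3, -1), (4, -1)])
Fold: move[2]->R => RRRRR (positions: [(0, 0), (1, 0), (2, 0), (3, 0), (4, 0), (5, 0)])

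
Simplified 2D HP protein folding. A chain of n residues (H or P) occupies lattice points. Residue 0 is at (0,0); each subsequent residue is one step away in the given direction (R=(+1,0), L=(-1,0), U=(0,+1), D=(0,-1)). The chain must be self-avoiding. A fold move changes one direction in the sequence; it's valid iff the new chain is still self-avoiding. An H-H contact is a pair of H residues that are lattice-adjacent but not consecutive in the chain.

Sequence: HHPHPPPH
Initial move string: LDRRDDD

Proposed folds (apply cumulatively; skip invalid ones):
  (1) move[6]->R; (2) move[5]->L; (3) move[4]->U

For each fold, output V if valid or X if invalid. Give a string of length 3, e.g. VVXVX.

Initial: LDRRDDD -> [(0, 0), (-1, 0), (-1, -1), (0, -1), (1, -1), (1, -2), (1, -3), (1, -4)]
Fold 1: move[6]->R => LDRRDDR VALID
Fold 2: move[5]->L => LDRRDLR INVALID (collision), skipped
Fold 3: move[4]->U => LDRRUDR INVALID (collision), skipped

Answer: VXX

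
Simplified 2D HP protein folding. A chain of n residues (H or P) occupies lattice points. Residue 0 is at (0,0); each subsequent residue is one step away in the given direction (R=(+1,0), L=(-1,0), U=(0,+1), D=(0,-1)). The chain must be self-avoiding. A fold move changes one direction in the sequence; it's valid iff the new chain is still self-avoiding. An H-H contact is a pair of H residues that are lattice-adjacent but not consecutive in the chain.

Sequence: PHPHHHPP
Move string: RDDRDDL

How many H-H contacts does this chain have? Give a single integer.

Positions: [(0, 0), (1, 0), (1, -1), (1, -2), (2, -2), (2, -3), (2, -4), (1, -4)]
No H-H contacts found.

Answer: 0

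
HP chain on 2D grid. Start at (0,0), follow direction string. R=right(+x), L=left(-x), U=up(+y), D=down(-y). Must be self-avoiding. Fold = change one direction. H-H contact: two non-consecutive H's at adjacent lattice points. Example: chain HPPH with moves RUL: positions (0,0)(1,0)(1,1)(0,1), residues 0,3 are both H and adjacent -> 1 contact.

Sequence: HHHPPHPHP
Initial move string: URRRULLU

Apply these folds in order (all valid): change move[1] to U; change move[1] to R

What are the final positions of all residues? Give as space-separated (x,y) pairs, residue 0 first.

Initial moves: URRRULLU
Fold: move[1]->U => UURRULLU (positions: [(0, 0), (0, 1), (0, 2), (1, 2), (2, 2), (2, 3), (1, 3), (0, 3), (0, 4)])
Fold: move[1]->R => URRRULLU (positions: [(0, 0), (0, 1), (1, 1), (2, 1), (3, 1), (3, 2), (2, 2), (1, 2), (1, 3)])

Answer: (0,0) (0,1) (1,1) (2,1) (3,1) (3,2) (2,2) (1,2) (1,3)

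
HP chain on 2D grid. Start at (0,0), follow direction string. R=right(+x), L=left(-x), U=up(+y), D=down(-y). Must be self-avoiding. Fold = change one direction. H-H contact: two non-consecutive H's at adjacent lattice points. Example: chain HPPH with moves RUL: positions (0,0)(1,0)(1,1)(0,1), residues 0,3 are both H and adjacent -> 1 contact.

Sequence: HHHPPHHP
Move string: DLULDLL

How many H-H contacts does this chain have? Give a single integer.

Positions: [(0, 0), (0, -1), (-1, -1), (-1, 0), (-2, 0), (-2, -1), (-3, -1), (-4, -1)]
H-H contact: residue 2 @(-1,-1) - residue 5 @(-2, -1)

Answer: 1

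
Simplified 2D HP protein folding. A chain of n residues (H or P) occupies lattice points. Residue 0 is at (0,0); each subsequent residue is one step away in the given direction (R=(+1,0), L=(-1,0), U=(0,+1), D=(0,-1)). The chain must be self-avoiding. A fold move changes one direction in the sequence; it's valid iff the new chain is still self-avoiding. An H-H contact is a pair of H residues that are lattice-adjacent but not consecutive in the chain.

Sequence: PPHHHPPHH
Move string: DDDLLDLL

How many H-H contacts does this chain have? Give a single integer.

Positions: [(0, 0), (0, -1), (0, -2), (0, -3), (-1, -3), (-2, -3), (-2, -4), (-3, -4), (-4, -4)]
No H-H contacts found.

Answer: 0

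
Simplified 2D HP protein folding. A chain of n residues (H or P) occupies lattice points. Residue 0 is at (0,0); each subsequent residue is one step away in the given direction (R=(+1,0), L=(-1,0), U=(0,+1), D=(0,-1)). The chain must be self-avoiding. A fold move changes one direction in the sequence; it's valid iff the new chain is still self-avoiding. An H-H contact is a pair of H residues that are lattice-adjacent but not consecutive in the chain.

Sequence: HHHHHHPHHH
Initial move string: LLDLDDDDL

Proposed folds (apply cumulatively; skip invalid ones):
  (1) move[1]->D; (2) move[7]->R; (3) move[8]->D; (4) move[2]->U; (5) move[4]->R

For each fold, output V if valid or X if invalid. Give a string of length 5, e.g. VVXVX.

Initial: LLDLDDDDL -> [(0, 0), (-1, 0), (-2, 0), (-2, -1), (-3, -1), (-3, -2), (-3, -3), (-3, -4), (-3, -5), (-4, -5)]
Fold 1: move[1]->D => LDDLDDDDL VALID
Fold 2: move[7]->R => LDDLDDDRL INVALID (collision), skipped
Fold 3: move[8]->D => LDDLDDDDD VALID
Fold 4: move[2]->U => LDULDDDDD INVALID (collision), skipped
Fold 5: move[4]->R => LDDLRDDDD INVALID (collision), skipped

Answer: VXVXX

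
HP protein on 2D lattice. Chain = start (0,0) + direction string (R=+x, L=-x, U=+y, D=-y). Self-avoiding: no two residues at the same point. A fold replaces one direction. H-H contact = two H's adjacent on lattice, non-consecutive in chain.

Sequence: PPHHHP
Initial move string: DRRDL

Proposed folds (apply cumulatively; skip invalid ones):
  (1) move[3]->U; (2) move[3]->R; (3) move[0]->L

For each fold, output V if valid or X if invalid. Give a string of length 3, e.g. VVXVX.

Initial: DRRDL -> [(0, 0), (0, -1), (1, -1), (2, -1), (2, -2), (1, -2)]
Fold 1: move[3]->U => DRRUL VALID
Fold 2: move[3]->R => DRRRL INVALID (collision), skipped
Fold 3: move[0]->L => LRRUL INVALID (collision), skipped

Answer: VXX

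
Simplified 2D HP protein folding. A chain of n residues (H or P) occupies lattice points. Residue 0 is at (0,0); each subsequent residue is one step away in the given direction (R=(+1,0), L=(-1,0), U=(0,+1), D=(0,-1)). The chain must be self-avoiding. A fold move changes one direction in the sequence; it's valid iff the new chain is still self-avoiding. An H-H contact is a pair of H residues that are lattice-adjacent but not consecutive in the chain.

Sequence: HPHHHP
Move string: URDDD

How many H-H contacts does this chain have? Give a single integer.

Positions: [(0, 0), (0, 1), (1, 1), (1, 0), (1, -1), (1, -2)]
H-H contact: residue 0 @(0,0) - residue 3 @(1, 0)

Answer: 1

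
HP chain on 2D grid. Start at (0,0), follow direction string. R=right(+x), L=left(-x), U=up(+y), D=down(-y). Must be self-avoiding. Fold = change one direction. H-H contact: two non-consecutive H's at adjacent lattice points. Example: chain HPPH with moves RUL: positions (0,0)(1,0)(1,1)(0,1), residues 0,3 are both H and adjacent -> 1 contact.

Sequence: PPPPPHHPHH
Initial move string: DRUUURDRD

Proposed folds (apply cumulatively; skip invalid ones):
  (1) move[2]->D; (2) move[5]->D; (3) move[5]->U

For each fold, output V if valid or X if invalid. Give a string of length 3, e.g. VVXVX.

Initial: DRUUURDRD -> [(0, 0), (0, -1), (1, -1), (1, 0), (1, 1), (1, 2), (2, 2), (2, 1), (3, 1), (3, 0)]
Fold 1: move[2]->D => DRDUURDRD INVALID (collision), skipped
Fold 2: move[5]->D => DRUUUDDRD INVALID (collision), skipped
Fold 3: move[5]->U => DRUUUUDRD INVALID (collision), skipped

Answer: XXX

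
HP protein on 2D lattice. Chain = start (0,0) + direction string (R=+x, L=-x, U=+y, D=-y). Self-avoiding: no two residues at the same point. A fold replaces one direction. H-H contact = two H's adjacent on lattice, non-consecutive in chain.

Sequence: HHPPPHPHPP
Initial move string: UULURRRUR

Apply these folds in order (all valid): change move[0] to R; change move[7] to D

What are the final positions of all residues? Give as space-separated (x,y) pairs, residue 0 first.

Initial moves: UULURRRUR
Fold: move[0]->R => RULURRRUR (positions: [(0, 0), (1, 0), (1, 1), (0, 1), (0, 2), (1, 2), (2, 2), (3, 2), (3, 3), (4, 3)])
Fold: move[7]->D => RULURRRDR (positions: [(0, 0), (1, 0), (1, 1), (0, 1), (0, 2), (1, 2), (2, 2), (3, 2), (3, 1), (4, 1)])

Answer: (0,0) (1,0) (1,1) (0,1) (0,2) (1,2) (2,2) (3,2) (3,1) (4,1)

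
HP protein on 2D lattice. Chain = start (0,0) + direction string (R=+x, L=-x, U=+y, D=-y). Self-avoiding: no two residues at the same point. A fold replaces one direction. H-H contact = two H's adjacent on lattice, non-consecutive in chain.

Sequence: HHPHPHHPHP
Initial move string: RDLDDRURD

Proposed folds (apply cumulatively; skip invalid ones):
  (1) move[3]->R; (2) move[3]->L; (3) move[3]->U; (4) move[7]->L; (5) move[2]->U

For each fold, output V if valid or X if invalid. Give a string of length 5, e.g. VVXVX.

Answer: XXXXX

Derivation:
Initial: RDLDDRURD -> [(0, 0), (1, 0), (1, -1), (0, -1), (0, -2), (0, -3), (1, -3), (1, -2), (2, -2), (2, -3)]
Fold 1: move[3]->R => RDLRDRURD INVALID (collision), skipped
Fold 2: move[3]->L => RDLLDRURD INVALID (collision), skipped
Fold 3: move[3]->U => RDLUDRURD INVALID (collision), skipped
Fold 4: move[7]->L => RDLDDRULD INVALID (collision), skipped
Fold 5: move[2]->U => RDUDDRURD INVALID (collision), skipped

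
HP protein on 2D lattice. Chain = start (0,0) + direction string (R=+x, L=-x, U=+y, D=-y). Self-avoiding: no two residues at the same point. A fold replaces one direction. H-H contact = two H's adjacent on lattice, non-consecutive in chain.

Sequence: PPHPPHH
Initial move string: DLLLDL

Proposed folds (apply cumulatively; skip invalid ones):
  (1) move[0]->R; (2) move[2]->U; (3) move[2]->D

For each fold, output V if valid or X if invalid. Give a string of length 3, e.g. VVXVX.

Initial: DLLLDL -> [(0, 0), (0, -1), (-1, -1), (-2, -1), (-3, -1), (-3, -2), (-4, -2)]
Fold 1: move[0]->R => RLLLDL INVALID (collision), skipped
Fold 2: move[2]->U => DLULDL VALID
Fold 3: move[2]->D => DLDLDL VALID

Answer: XVV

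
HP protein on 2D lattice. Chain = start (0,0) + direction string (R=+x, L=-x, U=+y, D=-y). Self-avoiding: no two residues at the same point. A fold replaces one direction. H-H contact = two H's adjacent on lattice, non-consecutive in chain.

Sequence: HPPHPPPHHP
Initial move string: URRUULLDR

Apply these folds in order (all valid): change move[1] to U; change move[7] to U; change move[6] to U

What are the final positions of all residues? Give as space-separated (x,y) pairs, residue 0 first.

Answer: (0,0) (0,1) (0,2) (1,2) (1,3) (1,4) (0,4) (0,5) (0,6) (1,6)

Derivation:
Initial moves: URRUULLDR
Fold: move[1]->U => UURUULLDR (positions: [(0, 0), (0, 1), (0, 2), (1, 2), (1, 3), (1, 4), (0, 4), (-1, 4), (-1, 3), (0, 3)])
Fold: move[7]->U => UURUULLUR (positions: [(0, 0), (0, 1), (0, 2), (1, 2), (1, 3), (1, 4), (0, 4), (-1, 4), (-1, 5), (0, 5)])
Fold: move[6]->U => UURUULUUR (positions: [(0, 0), (0, 1), (0, 2), (1, 2), (1, 3), (1, 4), (0, 4), (0, 5), (0, 6), (1, 6)])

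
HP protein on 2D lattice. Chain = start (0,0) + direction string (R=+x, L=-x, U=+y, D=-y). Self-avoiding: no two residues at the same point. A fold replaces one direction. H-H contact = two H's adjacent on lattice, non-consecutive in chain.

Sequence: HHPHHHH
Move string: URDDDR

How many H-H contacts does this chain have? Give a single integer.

Answer: 1

Derivation:
Positions: [(0, 0), (0, 1), (1, 1), (1, 0), (1, -1), (1, -2), (2, -2)]
H-H contact: residue 0 @(0,0) - residue 3 @(1, 0)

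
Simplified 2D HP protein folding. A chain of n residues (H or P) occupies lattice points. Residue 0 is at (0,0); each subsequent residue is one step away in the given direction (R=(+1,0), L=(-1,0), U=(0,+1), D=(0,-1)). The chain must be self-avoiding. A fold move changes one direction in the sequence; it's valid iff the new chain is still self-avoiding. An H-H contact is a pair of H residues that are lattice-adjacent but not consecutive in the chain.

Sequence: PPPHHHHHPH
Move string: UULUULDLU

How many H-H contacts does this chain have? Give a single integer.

Answer: 2

Derivation:
Positions: [(0, 0), (0, 1), (0, 2), (-1, 2), (-1, 3), (-1, 4), (-2, 4), (-2, 3), (-3, 3), (-3, 4)]
H-H contact: residue 4 @(-1,3) - residue 7 @(-2, 3)
H-H contact: residue 6 @(-2,4) - residue 9 @(-3, 4)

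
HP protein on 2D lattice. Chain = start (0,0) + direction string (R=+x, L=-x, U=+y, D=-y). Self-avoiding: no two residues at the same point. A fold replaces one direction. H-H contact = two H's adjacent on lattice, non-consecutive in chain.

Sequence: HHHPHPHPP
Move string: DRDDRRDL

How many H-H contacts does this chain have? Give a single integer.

Answer: 0

Derivation:
Positions: [(0, 0), (0, -1), (1, -1), (1, -2), (1, -3), (2, -3), (3, -3), (3, -4), (2, -4)]
No H-H contacts found.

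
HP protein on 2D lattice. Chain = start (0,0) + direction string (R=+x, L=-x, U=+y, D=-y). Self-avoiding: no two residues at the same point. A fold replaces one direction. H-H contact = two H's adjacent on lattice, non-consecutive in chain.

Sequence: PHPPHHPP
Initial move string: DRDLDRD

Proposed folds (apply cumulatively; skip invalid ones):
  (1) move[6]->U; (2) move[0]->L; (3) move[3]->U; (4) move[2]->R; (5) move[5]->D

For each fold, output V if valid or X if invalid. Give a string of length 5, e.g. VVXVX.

Answer: XXXXV

Derivation:
Initial: DRDLDRD -> [(0, 0), (0, -1), (1, -1), (1, -2), (0, -2), (0, -3), (1, -3), (1, -4)]
Fold 1: move[6]->U => DRDLDRU INVALID (collision), skipped
Fold 2: move[0]->L => LRDLDRD INVALID (collision), skipped
Fold 3: move[3]->U => DRDUDRD INVALID (collision), skipped
Fold 4: move[2]->R => DRRLDRD INVALID (collision), skipped
Fold 5: move[5]->D => DRDLDDD VALID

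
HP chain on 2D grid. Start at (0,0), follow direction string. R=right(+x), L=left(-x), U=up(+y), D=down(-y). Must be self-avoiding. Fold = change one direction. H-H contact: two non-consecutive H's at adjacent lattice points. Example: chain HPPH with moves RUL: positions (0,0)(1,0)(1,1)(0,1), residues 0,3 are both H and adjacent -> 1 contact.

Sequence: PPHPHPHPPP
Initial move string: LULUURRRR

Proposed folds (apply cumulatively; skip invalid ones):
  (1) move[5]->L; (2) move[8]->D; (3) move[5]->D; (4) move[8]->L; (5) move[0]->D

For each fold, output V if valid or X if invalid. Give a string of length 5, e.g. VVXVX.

Answer: XVXXX

Derivation:
Initial: LULUURRRR -> [(0, 0), (-1, 0), (-1, 1), (-2, 1), (-2, 2), (-2, 3), (-1, 3), (0, 3), (1, 3), (2, 3)]
Fold 1: move[5]->L => LULUULRRR INVALID (collision), skipped
Fold 2: move[8]->D => LULUURRRD VALID
Fold 3: move[5]->D => LULUUDRRD INVALID (collision), skipped
Fold 4: move[8]->L => LULUURRRL INVALID (collision), skipped
Fold 5: move[0]->D => DULUURRRD INVALID (collision), skipped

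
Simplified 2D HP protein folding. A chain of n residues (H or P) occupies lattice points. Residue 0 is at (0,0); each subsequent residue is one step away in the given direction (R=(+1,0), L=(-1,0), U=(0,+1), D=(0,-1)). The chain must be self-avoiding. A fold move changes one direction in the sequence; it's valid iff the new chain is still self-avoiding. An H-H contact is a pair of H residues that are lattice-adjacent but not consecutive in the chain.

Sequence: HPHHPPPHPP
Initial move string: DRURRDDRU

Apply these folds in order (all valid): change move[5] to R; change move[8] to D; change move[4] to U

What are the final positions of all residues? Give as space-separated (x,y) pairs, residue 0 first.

Answer: (0,0) (0,-1) (1,-1) (1,0) (2,0) (2,1) (3,1) (3,0) (4,0) (4,-1)

Derivation:
Initial moves: DRURRDDRU
Fold: move[5]->R => DRURRRDRU (positions: [(0, 0), (0, -1), (1, -1), (1, 0), (2, 0), (3, 0), (4, 0), (4, -1), (5, -1), (5, 0)])
Fold: move[8]->D => DRURRRDRD (positions: [(0, 0), (0, -1), (1, -1), (1, 0), (2, 0), (3, 0), (4, 0), (4, -1), (5, -1), (5, -2)])
Fold: move[4]->U => DRURURDRD (positions: [(0, 0), (0, -1), (1, -1), (1, 0), (2, 0), (2, 1), (3, 1), (3, 0), (4, 0), (4, -1)])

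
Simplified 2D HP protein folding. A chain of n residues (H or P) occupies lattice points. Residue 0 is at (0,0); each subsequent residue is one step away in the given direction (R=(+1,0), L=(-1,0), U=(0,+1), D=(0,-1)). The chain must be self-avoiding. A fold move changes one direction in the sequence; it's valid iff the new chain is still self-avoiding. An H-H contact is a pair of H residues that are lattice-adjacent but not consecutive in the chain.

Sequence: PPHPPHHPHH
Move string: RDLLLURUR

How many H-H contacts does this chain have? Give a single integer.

Positions: [(0, 0), (1, 0), (1, -1), (0, -1), (-1, -1), (-2, -1), (-2, 0), (-1, 0), (-1, 1), (0, 1)]
No H-H contacts found.

Answer: 0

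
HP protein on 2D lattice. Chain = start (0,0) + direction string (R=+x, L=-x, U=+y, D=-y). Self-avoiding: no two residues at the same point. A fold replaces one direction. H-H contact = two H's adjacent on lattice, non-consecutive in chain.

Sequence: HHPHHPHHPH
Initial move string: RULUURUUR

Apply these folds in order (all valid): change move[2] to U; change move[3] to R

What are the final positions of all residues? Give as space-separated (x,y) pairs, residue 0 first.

Initial moves: RULUURUUR
Fold: move[2]->U => RUUUURUUR (positions: [(0, 0), (1, 0), (1, 1), (1, 2), (1, 3), (1, 4), (2, 4), (2, 5), (2, 6), (3, 6)])
Fold: move[3]->R => RUURURUUR (positions: [(0, 0), (1, 0), (1, 1), (1, 2), (2, 2), (2, 3), (3, 3), (3, 4), (3, 5), (4, 5)])

Answer: (0,0) (1,0) (1,1) (1,2) (2,2) (2,3) (3,3) (3,4) (3,5) (4,5)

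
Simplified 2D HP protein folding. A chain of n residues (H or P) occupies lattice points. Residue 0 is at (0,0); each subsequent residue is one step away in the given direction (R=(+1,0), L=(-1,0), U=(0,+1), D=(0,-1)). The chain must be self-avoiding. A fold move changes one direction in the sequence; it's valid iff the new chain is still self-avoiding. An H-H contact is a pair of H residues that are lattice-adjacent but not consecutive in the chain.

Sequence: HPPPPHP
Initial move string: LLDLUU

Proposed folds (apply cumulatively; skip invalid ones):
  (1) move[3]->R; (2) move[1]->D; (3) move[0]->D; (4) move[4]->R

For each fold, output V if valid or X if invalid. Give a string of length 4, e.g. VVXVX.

Answer: XVVX

Derivation:
Initial: LLDLUU -> [(0, 0), (-1, 0), (-2, 0), (-2, -1), (-3, -1), (-3, 0), (-3, 1)]
Fold 1: move[3]->R => LLDRUU INVALID (collision), skipped
Fold 2: move[1]->D => LDDLUU VALID
Fold 3: move[0]->D => DDDLUU VALID
Fold 4: move[4]->R => DDDLRU INVALID (collision), skipped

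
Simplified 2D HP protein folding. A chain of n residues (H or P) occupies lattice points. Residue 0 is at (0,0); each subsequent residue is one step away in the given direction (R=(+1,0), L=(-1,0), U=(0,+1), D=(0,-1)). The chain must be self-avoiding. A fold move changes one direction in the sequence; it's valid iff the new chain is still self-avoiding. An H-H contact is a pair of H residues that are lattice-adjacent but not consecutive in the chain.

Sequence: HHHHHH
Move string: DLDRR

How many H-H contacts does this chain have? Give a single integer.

Positions: [(0, 0), (0, -1), (-1, -1), (-1, -2), (0, -2), (1, -2)]
H-H contact: residue 1 @(0,-1) - residue 4 @(0, -2)

Answer: 1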